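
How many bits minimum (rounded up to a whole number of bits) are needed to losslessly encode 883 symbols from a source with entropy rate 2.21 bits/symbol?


Minimum bits >= n * H = 883 * 2.21 = 1951.43, rounded up to a whole number of bits = 1952

1952 bits


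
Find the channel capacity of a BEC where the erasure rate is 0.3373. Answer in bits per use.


C = 1 - epsilon = 1 - 0.3373 = 0.6627

0.6627 bits


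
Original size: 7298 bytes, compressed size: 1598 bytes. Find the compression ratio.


Ratio = original / compressed = 7298 / 1598 = 4.567

4.567


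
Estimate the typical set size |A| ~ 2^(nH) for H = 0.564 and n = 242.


log2|A_typical| = nH = 242 * 0.564 = 136.488, so |A_typical| ~ 2^136.488 = 1.222e+41

1.222e+41


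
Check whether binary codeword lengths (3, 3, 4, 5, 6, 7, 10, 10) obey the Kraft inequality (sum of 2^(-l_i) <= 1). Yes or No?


Kraft sum = sum(2^(-l_i)) = 0.3691, need <= 1. Result: satisfied (a binary prefix-free code with these lengths exists)

Yes


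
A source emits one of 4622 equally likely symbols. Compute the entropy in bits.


H = log2(n) = log2(4622) = 12.1743

12.1743 bits


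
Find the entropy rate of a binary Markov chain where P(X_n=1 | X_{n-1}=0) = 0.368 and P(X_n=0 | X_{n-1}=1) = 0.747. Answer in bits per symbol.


Stationary distribution: pi_0 = p10/(p01+p10) = 0.67, pi_1 = 0.33. Entropy rate H' = pi_0*H(p01) + pi_1*H(p10) = 0.67*0.9491 + 0.33*0.816 = 0.9052

0.9052 bits/symbol


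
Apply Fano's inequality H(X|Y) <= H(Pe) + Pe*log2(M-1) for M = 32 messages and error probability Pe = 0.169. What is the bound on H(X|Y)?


H(Pe) = -Pe*log2(Pe) - (1-Pe)*log2(1-Pe) = -0.169*log2(0.169) - 0.831*log2(0.831) = 0.433469 + 0.221943 = 0.6554. Pe*log2(M-1) = 0.169*log2(31) = 0.837259. Bound = H(Pe) + Pe*log2(M-1) = 0.433469 + 0.221943 + 0.837259 = 1.4927

1.4927 bits


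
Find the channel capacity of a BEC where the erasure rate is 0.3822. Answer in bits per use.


C = 1 - epsilon = 1 - 0.3822 = 0.6178

0.6178 bits


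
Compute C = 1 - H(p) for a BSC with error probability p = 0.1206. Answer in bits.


H(p) = -p*log2(p) - (1-p)*log2(1-p) = -0.1206*log2(0.1206) - 0.8794*log2(0.8794) = 0.368035 + 0.163048 = 0.5311. C = 1 - H(p) = 1 - 0.5311 = 0.4689

0.4689 bits


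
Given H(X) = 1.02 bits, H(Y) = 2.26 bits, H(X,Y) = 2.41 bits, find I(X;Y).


I(X;Y) = H(X) + H(Y) - H(X,Y) = 1.02 + 2.26 - 2.41 = 0.87

0.87 bits


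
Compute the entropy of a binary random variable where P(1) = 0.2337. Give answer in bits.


H = -p*log2(p) - (1-p)*log2(1-p). -0.2337*log2(0.2337) = 0.490132; -0.7663*log2(0.7663) = 0.294274. H = 0.490132 + 0.294274 = 0.7844

0.7844 bits


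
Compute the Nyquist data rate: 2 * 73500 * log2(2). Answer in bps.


Rate = 2 * B * log2(M) = 2 * 73500 * 1.0 = 147000.0

147000.0 bps


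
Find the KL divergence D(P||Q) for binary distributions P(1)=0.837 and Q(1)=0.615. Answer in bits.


KL = p*log2(p/q) + (1-p)*log2((1-p)/(1-q)) = 0.837*log2(0.837/0.615) + 0.163*log2(0.163/0.385) = 0.17

0.17 bits


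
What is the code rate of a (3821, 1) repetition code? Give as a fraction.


Rate = k/n = 1/3821

1/3821


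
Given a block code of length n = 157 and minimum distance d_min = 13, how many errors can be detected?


Detection capability = d_min - 1 = 13 - 1 = 12

12 errors


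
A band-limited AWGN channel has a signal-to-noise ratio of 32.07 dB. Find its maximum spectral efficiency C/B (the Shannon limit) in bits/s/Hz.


SNR_linear = 10^(32.07/10) = 1610.6456; C/B = log2(1 + SNR_linear) = log2(1 + 1610.6456) = 10.6543

10.6543 bits/s/Hz


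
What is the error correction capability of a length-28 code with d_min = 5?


Correction capability = floor((d-1)/2) = floor((5-1)/2) = 2

2 errors


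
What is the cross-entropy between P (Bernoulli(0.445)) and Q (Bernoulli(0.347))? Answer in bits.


H(P,Q) = -p*log2(q) - (1-p)*log2(1-q). -0.445*log2(0.347) = 0.679512; -0.555*log2(0.653) = 0.341239. H(P,Q) = 0.679512 + 0.341239 = 1.0208

1.0208 bits


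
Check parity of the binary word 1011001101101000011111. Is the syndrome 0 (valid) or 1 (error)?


Syndrome = XOR of all bits = 1 XOR 0 XOR 1 XOR 1 XOR 0 XOR 0 XOR 1 XOR 1 XOR 0 XOR 1 XOR 1 XOR 0 XOR 1 XOR 0 XOR 0 XOR 0 XOR 0 XOR 1 XOR 1 XOR 1 XOR 1 XOR 1 = 1

1


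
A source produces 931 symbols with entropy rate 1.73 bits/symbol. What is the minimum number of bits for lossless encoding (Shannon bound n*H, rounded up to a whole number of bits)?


Minimum bits >= n * H = 931 * 1.73 = 1610.63, rounded up to a whole number of bits = 1611

1611 bits


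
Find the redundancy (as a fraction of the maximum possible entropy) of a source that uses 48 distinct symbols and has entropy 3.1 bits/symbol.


H_max = log2(K) = log2(48) = 5.585 bits/symbol. Redundancy = 1 - H/H_max = 1 - 3.1/5.585 = 1 - 0.5551 = 0.4449

0.4449


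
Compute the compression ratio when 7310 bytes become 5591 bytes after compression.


Ratio = original / compressed = 7310 / 5591 = 1.3075

1.3075


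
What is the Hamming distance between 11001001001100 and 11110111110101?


Count differing positions: . . ^ ^ ^ ^ ^ . ^ ^ ^ . . ^ = 9 differences

9


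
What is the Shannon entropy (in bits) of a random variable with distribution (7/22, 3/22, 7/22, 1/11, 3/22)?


H = -sum(p_i * log2(p_i)). Terms: -(7/22)*log2(7/22) = 0.525661; -(3/22)*log2(3/22) = 0.391973; -(7/22)*log2(7/22) = 0.525661; -(1/11)*log2(1/11) = 0.314494; -(3/22)*log2(3/22) = 0.391973. H = 0.525661 + 0.391973 + 0.525661 + 0.314494 + 0.391973 = 2.1498

2.1498 bits


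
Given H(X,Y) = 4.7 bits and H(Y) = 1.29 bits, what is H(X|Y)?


H(X|Y) = H(X,Y) - H(Y) = 4.7 - 1.29 = 3.41

3.41 bits


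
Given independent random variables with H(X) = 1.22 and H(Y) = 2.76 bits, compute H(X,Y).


For independent variables, H(X,Y) = H(X) + H(Y) = 1.22 + 2.76 = 3.98

3.98 bits


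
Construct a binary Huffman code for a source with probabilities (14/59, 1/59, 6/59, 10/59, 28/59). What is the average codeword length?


Huffman construction (repeatedly merge the two least-probable nodes; each merge adds 1 bit to every symbol beneath it): 1/59 + 6/59 = 7/59; 7/59 + 10/59 = 17/59; 14/59 + 17/59 = 31/59; 28/59 + 31/59 = 1. Resulting codeword lengths (in the order the probabilities were given): (2, 4, 4, 3, 1). L_avg = sum(p_i * l_i) = 14/59*2 + 1/59*4 + 6/59*4 + 10/59*3 + 28/59*1 = 114/59 = 1.9322

1.9322 bits


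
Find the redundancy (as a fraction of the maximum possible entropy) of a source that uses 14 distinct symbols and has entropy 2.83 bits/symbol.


H_max = log2(K) = log2(14) = 3.8074 bits/symbol. Redundancy = 1 - H/H_max = 1 - 2.83/3.8074 = 1 - 0.7433 = 0.2567

0.2567


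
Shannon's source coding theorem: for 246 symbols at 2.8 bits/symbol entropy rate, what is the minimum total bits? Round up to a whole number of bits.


Minimum bits >= n * H = 246 * 2.8 = 688.8, rounded up to a whole number of bits = 689

689 bits


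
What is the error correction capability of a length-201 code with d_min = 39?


Correction capability = floor((d-1)/2) = floor((39-1)/2) = 19

19 errors


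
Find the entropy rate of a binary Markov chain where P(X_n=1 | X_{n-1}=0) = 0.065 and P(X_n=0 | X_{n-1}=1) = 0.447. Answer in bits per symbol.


Stationary distribution: pi_0 = p10/(p01+p10) = 0.873, pi_1 = 0.127. Entropy rate H' = pi_0*H(p01) + pi_1*H(p10) = 0.873*0.347 + 0.127*0.9919 = 0.4289

0.4289 bits/symbol


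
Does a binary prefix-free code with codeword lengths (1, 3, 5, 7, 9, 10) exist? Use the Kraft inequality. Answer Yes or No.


Kraft sum = sum(2^(-l_i)) = 0.667, need <= 1. Result: satisfied (a binary prefix-free code with these lengths exists)

Yes


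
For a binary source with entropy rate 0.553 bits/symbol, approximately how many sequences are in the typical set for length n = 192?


log2|A_typical| = nH = 192 * 0.553 = 106.176, so |A_typical| ~ 2^106.176 = 9.166e+31

9.166e+31


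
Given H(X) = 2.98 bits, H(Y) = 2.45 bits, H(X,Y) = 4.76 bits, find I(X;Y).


I(X;Y) = H(X) + H(Y) - H(X,Y) = 2.98 + 2.45 - 4.76 = 0.67

0.67 bits


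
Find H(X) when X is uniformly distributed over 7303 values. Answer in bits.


H = log2(n) = log2(7303) = 12.8343

12.8343 bits


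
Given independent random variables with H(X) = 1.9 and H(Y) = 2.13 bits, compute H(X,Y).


For independent variables, H(X,Y) = H(X) + H(Y) = 1.9 + 2.13 = 4.03

4.03 bits


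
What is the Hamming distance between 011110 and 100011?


Count differing positions: ^ ^ ^ ^ . ^ = 5 differences

5


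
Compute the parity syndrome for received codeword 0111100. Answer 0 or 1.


Syndrome = XOR of all bits = 0 XOR 1 XOR 1 XOR 1 XOR 1 XOR 0 XOR 0 = 0

0


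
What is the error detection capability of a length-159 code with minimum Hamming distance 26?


Detection capability = d_min - 1 = 26 - 1 = 25

25 errors


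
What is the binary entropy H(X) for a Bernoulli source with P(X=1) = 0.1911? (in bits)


H = -p*log2(p) - (1-p)*log2(1-p). -0.1911*log2(0.1911) = 0.456270; -0.8089*log2(0.8089) = 0.247496. H = 0.456270 + 0.247496 = 0.7038

0.7038 bits


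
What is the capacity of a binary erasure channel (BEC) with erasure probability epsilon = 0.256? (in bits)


C = 1 - epsilon = 1 - 0.256 = 0.744

0.744 bits


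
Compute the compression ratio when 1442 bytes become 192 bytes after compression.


Ratio = original / compressed = 1442 / 192 = 7.5104

7.5104


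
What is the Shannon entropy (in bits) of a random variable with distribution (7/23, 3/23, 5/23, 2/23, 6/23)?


H = -sum(p_i * log2(p_i)). Terms: -(7/23)*log2(7/23) = 0.522324; -(3/23)*log2(3/23) = 0.383296; -(5/23)*log2(5/23) = 0.478616; -(2/23)*log2(2/23) = 0.306397; -(6/23)*log2(6/23) = 0.505722. H = 0.522324 + 0.383296 + 0.478616 + 0.306397 + 0.505722 = 2.1964

2.1964 bits


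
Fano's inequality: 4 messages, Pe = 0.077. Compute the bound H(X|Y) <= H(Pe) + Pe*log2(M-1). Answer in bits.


H(Pe) = -Pe*log2(Pe) - (1-Pe)*log2(1-Pe) = -0.077*log2(0.077) - 0.923*log2(0.923) = 0.284823 + 0.106696 = 0.3915. Pe*log2(M-1) = 0.077*log2(3) = 0.122042. Bound = H(Pe) + Pe*log2(M-1) = 0.284823 + 0.106696 + 0.122042 = 0.5136

0.5136 bits


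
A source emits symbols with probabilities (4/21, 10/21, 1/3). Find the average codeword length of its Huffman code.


Huffman construction (repeatedly merge the two least-probable nodes; each merge adds 1 bit to every symbol beneath it): 4/21 + 1/3 = 11/21; 10/21 + 11/21 = 1. Resulting codeword lengths (in the order the probabilities were given): (2, 1, 2). L_avg = sum(p_i * l_i) = 4/21*2 + 10/21*1 + 1/3*2 = 32/21 = 1.5238

1.5238 bits


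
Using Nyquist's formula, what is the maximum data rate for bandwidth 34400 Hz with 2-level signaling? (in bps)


Rate = 2 * B * log2(M) = 2 * 34400 * 1.0 = 68800.0

68800.0 bps


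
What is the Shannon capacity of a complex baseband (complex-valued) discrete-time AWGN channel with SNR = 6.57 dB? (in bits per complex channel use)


SNR_linear = 10^(6.57/10) = 4.5394; C = log2(1 + SNR_linear) = log2(1 + 4.5394) = 2.4697

2.4697 bits/channel use


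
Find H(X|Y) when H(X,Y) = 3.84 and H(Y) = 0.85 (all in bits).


H(X|Y) = H(X,Y) - H(Y) = 3.84 - 0.85 = 2.99

2.99 bits


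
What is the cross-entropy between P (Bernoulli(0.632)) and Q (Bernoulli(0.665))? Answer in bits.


H(P,Q) = -p*log2(q) - (1-p)*log2(1-q). -0.632*log2(0.665) = 0.371979; -0.368*log2(0.335) = 0.580618. H(P,Q) = 0.371979 + 0.580618 = 0.9526

0.9526 bits


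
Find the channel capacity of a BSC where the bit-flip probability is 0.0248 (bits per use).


H(p) = -p*log2(p) - (1-p)*log2(1-p) = -0.0248*log2(0.0248) - 0.9752*log2(0.9752) = 0.132271 + 0.035331 = 0.1676. C = 1 - H(p) = 1 - 0.1676 = 0.8324

0.8324 bits


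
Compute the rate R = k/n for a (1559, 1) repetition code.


Rate = k/n = 1/1559

1/1559


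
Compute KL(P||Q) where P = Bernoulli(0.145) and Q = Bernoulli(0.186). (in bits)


KL = p*log2(p/q) + (1-p)*log2((1-p)/(1-q)) = 0.145*log2(0.145/0.186) + 0.855*log2(0.855/0.814) = 0.0085

0.0085 bits


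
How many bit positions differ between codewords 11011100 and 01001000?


Count differing positions: ^ . . ^ . ^ . . = 3 differences

3


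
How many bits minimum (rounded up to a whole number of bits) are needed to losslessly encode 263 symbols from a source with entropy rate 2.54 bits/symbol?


Minimum bits >= n * H = 263 * 2.54 = 668.02, rounded up to a whole number of bits = 669

669 bits


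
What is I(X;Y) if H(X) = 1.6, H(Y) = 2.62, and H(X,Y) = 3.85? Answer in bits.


I(X;Y) = H(X) + H(Y) - H(X,Y) = 1.6 + 2.62 - 3.85 = 0.37

0.37 bits


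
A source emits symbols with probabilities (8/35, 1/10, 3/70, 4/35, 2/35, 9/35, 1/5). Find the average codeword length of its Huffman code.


Huffman construction (repeatedly merge the two least-probable nodes; each merge adds 1 bit to every symbol beneath it): 3/70 + 2/35 = 1/10; 1/10 + 1/10 = 1/5; 4/35 + 1/5 = 11/35; 1/5 + 8/35 = 3/7; 9/35 + 11/35 = 4/7; 3/7 + 4/7 = 1. Resulting codeword lengths (in the order the probabilities were given): (2, 3, 4, 3, 4, 2, 3). L_avg = sum(p_i * l_i) = 8/35*2 + 1/10*3 + 3/70*4 + 4/35*3 + 2/35*4 + 9/35*2 + 1/5*3 = 183/70 = 2.6143

2.6143 bits


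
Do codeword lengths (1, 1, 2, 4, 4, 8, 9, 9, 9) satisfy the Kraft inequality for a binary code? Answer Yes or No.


Kraft sum = sum(2^(-l_i)) = 1.3848, need <= 1. Result: violated (a binary prefix-free code with these lengths cannot exist)

No


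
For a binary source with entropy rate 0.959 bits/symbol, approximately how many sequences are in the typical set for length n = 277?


log2|A_typical| = nH = 277 * 0.959 = 265.643, so |A_typical| ~ 2^265.643 = 9.258e+79

9.258e+79


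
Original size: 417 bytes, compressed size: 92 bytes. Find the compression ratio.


Ratio = original / compressed = 417 / 92 = 4.5326

4.5326


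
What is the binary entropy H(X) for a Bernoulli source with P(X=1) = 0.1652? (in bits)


H = -p*log2(p) - (1-p)*log2(1-p). -0.1652*log2(0.1652) = 0.429142; -0.8348*log2(0.8348) = 0.217463. H = 0.429142 + 0.217463 = 0.6466

0.6466 bits


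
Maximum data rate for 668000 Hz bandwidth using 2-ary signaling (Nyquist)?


Rate = 2 * B * log2(M) = 2 * 668000 * 1.0 = 1336000.0

1336000.0 bps


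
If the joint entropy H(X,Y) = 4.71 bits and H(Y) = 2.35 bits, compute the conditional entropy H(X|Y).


H(X|Y) = H(X,Y) - H(Y) = 4.71 - 2.35 = 2.36

2.36 bits


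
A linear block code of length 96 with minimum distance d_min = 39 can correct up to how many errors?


Correction capability = floor((d-1)/2) = floor((39-1)/2) = 19

19 errors


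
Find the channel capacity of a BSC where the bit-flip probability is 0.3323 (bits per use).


H(p) = -p*log2(p) - (1-p)*log2(1-p) = -0.3323*log2(0.3323) - 0.6677*log2(0.6677) = 0.528172 + 0.389088 = 0.9173. C = 1 - H(p) = 1 - 0.9173 = 0.0827

0.0827 bits


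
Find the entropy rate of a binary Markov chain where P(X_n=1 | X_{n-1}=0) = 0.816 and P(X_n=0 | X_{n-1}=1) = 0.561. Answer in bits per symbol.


Stationary distribution: pi_0 = p10/(p01+p10) = 0.4074, pi_1 = 0.5926. Entropy rate H' = pi_0*H(p01) + pi_1*H(p10) = 0.4074*0.6887 + 0.5926*0.9892 = 0.8668

0.8668 bits/symbol


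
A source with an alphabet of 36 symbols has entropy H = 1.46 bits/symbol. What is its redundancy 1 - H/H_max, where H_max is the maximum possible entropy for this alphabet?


H_max = log2(K) = log2(36) = 5.1699 bits/symbol. Redundancy = 1 - H/H_max = 1 - 1.46/5.1699 = 1 - 0.2824 = 0.7176

0.7176


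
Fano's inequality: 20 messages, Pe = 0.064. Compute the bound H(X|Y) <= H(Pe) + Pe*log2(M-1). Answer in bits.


H(Pe) = -Pe*log2(Pe) - (1-Pe)*log2(1-Pe) = -0.064*log2(0.064) - 0.936*log2(0.936) = 0.253810 + 0.089313 = 0.3431. Pe*log2(M-1) = 0.064*log2(19) = 0.271867. Bound = H(Pe) + Pe*log2(M-1) = 0.253810 + 0.089313 + 0.271867 = 0.615

0.615 bits


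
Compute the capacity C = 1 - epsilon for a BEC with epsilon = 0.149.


C = 1 - epsilon = 1 - 0.149 = 0.851

0.851 bits


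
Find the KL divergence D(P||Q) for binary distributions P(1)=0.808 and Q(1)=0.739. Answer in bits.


KL = p*log2(p/q) + (1-p)*log2((1-p)/(1-q)) = 0.808*log2(0.808/0.739) + 0.192*log2(0.192/0.261) = 0.019

0.019 bits


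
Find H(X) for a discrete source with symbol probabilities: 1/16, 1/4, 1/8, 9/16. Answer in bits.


H = -sum(p_i * log2(p_i)). Terms: -(1/16)*log2(1/16) = 0.250000; -(1/4)*log2(1/4) = 0.500000; -(1/8)*log2(1/8) = 0.375000; -(9/16)*log2(9/16) = 0.466917. H = 0.250000 + 0.500000 + 0.375000 + 0.466917 = 1.5919

1.5919 bits


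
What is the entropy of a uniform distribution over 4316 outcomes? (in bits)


H = log2(n) = log2(4316) = 12.0755

12.0755 bits


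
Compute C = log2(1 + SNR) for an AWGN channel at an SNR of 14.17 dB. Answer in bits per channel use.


SNR_linear = 10^(14.17/10) = 26.1216; C = log2(1 + SNR_linear) = log2(1 + 26.1216) = 4.7614

4.7614 bits/channel use


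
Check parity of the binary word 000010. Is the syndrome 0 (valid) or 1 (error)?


Syndrome = XOR of all bits = 0 XOR 0 XOR 0 XOR 0 XOR 1 XOR 0 = 1

1


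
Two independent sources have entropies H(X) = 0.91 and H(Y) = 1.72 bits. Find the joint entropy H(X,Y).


For independent variables, H(X,Y) = H(X) + H(Y) = 0.91 + 1.72 = 2.63

2.63 bits


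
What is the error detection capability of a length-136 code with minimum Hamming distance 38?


Detection capability = d_min - 1 = 38 - 1 = 37

37 errors


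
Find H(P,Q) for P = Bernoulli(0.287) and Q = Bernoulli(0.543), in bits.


H(P,Q) = -p*log2(q) - (1-p)*log2(1-q). -0.287*log2(0.543) = 0.252840; -0.713*log2(0.457) = 0.805500. H(P,Q) = 0.252840 + 0.805500 = 1.0583

1.0583 bits


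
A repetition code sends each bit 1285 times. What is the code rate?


Rate = k/n = 1/1285

1/1285


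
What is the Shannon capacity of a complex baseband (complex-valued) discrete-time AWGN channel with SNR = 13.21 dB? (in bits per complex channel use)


SNR_linear = 10^(13.21/10) = 20.9411; C = log2(1 + SNR_linear) = log2(1 + 20.9411) = 4.4556

4.4556 bits/channel use


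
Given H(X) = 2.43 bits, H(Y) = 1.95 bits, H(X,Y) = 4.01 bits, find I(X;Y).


I(X;Y) = H(X) + H(Y) - H(X,Y) = 2.43 + 1.95 - 4.01 = 0.37

0.37 bits


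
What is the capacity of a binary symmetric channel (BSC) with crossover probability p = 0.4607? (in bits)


H(p) = -p*log2(p) - (1-p)*log2(1-p) = -0.4607*log2(0.4607) - 0.5393*log2(0.5393) = 0.515109 + 0.480430 = 0.9955. C = 1 - H(p) = 1 - 0.9955 = 0.0045

0.0045 bits


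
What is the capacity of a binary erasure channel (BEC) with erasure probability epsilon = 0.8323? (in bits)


C = 1 - epsilon = 1 - 0.8323 = 0.1677

0.1677 bits


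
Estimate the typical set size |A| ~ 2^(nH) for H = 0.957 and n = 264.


log2|A_typical| = nH = 264 * 0.957 = 252.648, so |A_typical| ~ 2^252.648 = 1.134e+76

1.134e+76


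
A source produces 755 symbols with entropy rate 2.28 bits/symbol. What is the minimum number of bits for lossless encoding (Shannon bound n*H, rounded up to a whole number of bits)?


Minimum bits >= n * H = 755 * 2.28 = 1721.4, rounded up to a whole number of bits = 1722

1722 bits


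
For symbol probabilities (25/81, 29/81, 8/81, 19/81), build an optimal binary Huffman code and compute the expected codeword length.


Huffman construction (repeatedly merge the two least-probable nodes; each merge adds 1 bit to every symbol beneath it): 8/81 + 19/81 = 1/3; 25/81 + 1/3 = 52/81; 29/81 + 52/81 = 1. Resulting codeword lengths (in the order the probabilities were given): (2, 1, 3, 3). L_avg = sum(p_i * l_i) = 25/81*2 + 29/81*1 + 8/81*3 + 19/81*3 = 160/81 = 1.9753

1.9753 bits


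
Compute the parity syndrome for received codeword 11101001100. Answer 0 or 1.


Syndrome = XOR of all bits = 1 XOR 1 XOR 1 XOR 0 XOR 1 XOR 0 XOR 0 XOR 1 XOR 1 XOR 0 XOR 0 = 0

0


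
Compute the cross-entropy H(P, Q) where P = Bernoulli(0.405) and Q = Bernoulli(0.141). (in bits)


H(P,Q) = -p*log2(q) - (1-p)*log2(1-q). -0.405*log2(0.141) = 1.144624; -0.595*log2(0.859) = 0.130466. H(P,Q) = 1.144624 + 0.130466 = 1.2751

1.2751 bits


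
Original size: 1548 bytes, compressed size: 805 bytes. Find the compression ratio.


Ratio = original / compressed = 1548 / 805 = 1.923

1.923


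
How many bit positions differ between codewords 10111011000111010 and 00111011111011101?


Count differing positions: ^ . . . . . . . ^ ^ ^ ^ . . ^ ^ ^ = 8 differences

8


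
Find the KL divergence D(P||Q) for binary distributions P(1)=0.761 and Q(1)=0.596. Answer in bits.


KL = p*log2(p/q) + (1-p)*log2((1-p)/(1-q)) = 0.761*log2(0.761/0.596) + 0.239*log2(0.239/0.404) = 0.0873

0.0873 bits


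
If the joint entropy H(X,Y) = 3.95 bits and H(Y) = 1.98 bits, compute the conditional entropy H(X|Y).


H(X|Y) = H(X,Y) - H(Y) = 3.95 - 1.98 = 1.97

1.97 bits


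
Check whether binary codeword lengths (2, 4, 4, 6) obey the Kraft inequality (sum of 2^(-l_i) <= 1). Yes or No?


Kraft sum = sum(2^(-l_i)) = 0.3906, need <= 1. Result: satisfied (a binary prefix-free code with these lengths exists)

Yes


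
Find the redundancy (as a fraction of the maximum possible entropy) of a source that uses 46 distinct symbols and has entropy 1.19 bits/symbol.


H_max = log2(K) = log2(46) = 5.5236 bits/symbol. Redundancy = 1 - H/H_max = 1 - 1.19/5.5236 = 1 - 0.2154 = 0.7846

0.7846


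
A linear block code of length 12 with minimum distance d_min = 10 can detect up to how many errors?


Detection capability = d_min - 1 = 10 - 1 = 9

9 errors


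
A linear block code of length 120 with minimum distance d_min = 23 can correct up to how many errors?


Correction capability = floor((d-1)/2) = floor((23-1)/2) = 11

11 errors


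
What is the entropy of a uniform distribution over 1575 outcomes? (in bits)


H = log2(n) = log2(1575) = 10.6211

10.6211 bits


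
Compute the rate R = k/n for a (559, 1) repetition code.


Rate = k/n = 1/559

1/559


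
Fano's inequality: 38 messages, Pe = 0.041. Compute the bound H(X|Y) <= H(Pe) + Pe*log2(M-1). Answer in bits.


H(Pe) = -Pe*log2(Pe) - (1-Pe)*log2(1-Pe) = -0.041*log2(0.041) - 0.959*log2(0.959) = 0.188938 + 0.057921 = 0.2469. Pe*log2(M-1) = 0.041*log2(37) = 0.213588. Bound = H(Pe) + Pe*log2(M-1) = 0.188938 + 0.057921 + 0.213588 = 0.4604

0.4604 bits


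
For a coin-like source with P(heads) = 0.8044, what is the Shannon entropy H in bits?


H = -p*log2(p) - (1-p)*log2(1-p). -0.8044*log2(0.8044) = 0.252594; -0.1956*log2(0.1956) = 0.460447. H = 0.252594 + 0.460447 = 0.713

0.713 bits


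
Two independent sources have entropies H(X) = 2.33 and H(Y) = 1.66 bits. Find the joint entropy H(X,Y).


For independent variables, H(X,Y) = H(X) + H(Y) = 2.33 + 1.66 = 3.99

3.99 bits


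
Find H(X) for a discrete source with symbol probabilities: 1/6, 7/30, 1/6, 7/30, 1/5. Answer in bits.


H = -sum(p_i * log2(p_i)). Terms: -(1/6)*log2(1/6) = 0.430827; -(7/30)*log2(7/30) = 0.489892; -(1/6)*log2(1/6) = 0.430827; -(7/30)*log2(7/30) = 0.489892; -(1/5)*log2(1/5) = 0.464386. H = 0.430827 + 0.489892 + 0.430827 + 0.489892 + 0.464386 = 2.3058

2.3058 bits


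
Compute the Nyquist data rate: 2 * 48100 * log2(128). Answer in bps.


Rate = 2 * B * log2(M) = 2 * 48100 * 7.0 = 673400.0

673400.0 bps


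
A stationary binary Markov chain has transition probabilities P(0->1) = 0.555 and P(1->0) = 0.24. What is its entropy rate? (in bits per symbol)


Stationary distribution: pi_0 = p10/(p01+p10) = 0.3019, pi_1 = 0.6981. Entropy rate H' = pi_0*H(p01) + pi_1*H(p10) = 0.3019*0.9913 + 0.6981*0.795 = 0.8543

0.8543 bits/symbol


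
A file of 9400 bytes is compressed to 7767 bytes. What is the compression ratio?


Ratio = original / compressed = 9400 / 7767 = 1.2102

1.2102


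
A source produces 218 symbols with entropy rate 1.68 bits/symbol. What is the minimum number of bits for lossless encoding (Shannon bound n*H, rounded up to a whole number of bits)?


Minimum bits >= n * H = 218 * 1.68 = 366.24, rounded up to a whole number of bits = 367

367 bits


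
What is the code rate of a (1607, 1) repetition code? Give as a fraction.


Rate = k/n = 1/1607

1/1607


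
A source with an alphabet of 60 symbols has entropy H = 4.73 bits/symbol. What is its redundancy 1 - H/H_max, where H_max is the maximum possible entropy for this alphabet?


H_max = log2(K) = log2(60) = 5.9069 bits/symbol. Redundancy = 1 - H/H_max = 1 - 4.73/5.9069 = 1 - 0.8008 = 0.1992

0.1992


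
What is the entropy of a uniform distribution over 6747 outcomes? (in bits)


H = log2(n) = log2(6747) = 12.72

12.72 bits


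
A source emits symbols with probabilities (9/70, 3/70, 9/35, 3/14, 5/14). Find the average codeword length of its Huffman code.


Huffman construction (repeatedly merge the two least-probable nodes; each merge adds 1 bit to every symbol beneath it): 3/70 + 9/70 = 6/35; 6/35 + 3/14 = 27/70; 9/35 + 5/14 = 43/70; 27/70 + 43/70 = 1. Resulting codeword lengths (in the order the probabilities were given): (3, 3, 2, 2, 2). L_avg = sum(p_i * l_i) = 9/70*3 + 3/70*3 + 9/35*2 + 3/14*2 + 5/14*2 = 76/35 = 2.1714

2.1714 bits


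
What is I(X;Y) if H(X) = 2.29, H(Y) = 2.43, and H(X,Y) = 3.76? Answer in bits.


I(X;Y) = H(X) + H(Y) - H(X,Y) = 2.29 + 2.43 - 3.76 = 0.96

0.96 bits


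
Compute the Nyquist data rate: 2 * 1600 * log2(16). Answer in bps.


Rate = 2 * B * log2(M) = 2 * 1600 * 4.0 = 12800.0

12800.0 bps


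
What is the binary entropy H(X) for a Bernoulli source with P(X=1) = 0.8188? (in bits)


H = -p*log2(p) - (1-p)*log2(1-p). -0.8188*log2(0.8188) = 0.236156; -0.1812*log2(0.1812) = 0.446539. H = 0.236156 + 0.446539 = 0.6827

0.6827 bits


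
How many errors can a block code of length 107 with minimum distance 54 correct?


Correction capability = floor((d-1)/2) = floor((54-1)/2) = 26

26 errors


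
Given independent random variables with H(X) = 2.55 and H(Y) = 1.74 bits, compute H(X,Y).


For independent variables, H(X,Y) = H(X) + H(Y) = 2.55 + 1.74 = 4.29

4.29 bits


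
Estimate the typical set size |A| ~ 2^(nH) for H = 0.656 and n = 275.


log2|A_typical| = nH = 275 * 0.656 = 180.4, so |A_typical| ~ 2^180.4 = 2.022e+54

2.022e+54


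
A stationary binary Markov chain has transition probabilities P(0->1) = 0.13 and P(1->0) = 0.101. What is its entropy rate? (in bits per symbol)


Stationary distribution: pi_0 = p10/(p01+p10) = 0.4372, pi_1 = 0.5628. Entropy rate H' = pi_0*H(p01) + pi_1*H(p10) = 0.4372*0.5574 + 0.5628*0.4722 = 0.5094

0.5094 bits/symbol


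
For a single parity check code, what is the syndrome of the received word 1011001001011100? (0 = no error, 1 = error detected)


Syndrome = XOR of all bits = 1 XOR 0 XOR 1 XOR 1 XOR 0 XOR 0 XOR 1 XOR 0 XOR 0 XOR 1 XOR 0 XOR 1 XOR 1 XOR 1 XOR 0 XOR 0 = 0

0


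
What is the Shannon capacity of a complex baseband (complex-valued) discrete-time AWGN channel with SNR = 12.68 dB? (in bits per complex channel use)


SNR_linear = 10^(12.68/10) = 18.5353; C = log2(1 + SNR_linear) = log2(1 + 18.5353) = 4.288

4.288 bits/channel use


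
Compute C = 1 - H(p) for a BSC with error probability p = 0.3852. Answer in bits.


H(p) = -p*log2(p) - (1-p)*log2(1-p) = -0.3852*log2(0.3852) - 0.6148*log2(0.6148) = 0.530159 + 0.431473 = 0.9616. C = 1 - H(p) = 1 - 0.9616 = 0.0384

0.0384 bits


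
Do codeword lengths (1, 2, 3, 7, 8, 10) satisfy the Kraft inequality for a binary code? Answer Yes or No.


Kraft sum = sum(2^(-l_i)) = 0.8877, need <= 1. Result: satisfied (a binary prefix-free code with these lengths exists)

Yes


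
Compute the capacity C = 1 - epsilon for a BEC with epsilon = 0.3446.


C = 1 - epsilon = 1 - 0.3446 = 0.6554

0.6554 bits


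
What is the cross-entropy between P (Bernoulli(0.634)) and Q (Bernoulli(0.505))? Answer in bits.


H(P,Q) = -p*log2(q) - (1-p)*log2(1-q). -0.634*log2(0.505) = 0.624899; -0.366*log2(0.495) = 0.371307. H(P,Q) = 0.624899 + 0.371307 = 0.9962

0.9962 bits


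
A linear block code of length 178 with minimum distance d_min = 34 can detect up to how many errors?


Detection capability = d_min - 1 = 34 - 1 = 33

33 errors


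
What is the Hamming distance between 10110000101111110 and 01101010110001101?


Count differing positions: ^ ^ . ^ ^ . ^ . . ^ ^ ^ ^ . . ^ ^ = 11 differences

11


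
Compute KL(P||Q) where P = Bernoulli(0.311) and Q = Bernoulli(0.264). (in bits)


KL = p*log2(p/q) + (1-p)*log2((1-p)/(1-q)) = 0.311*log2(0.311/0.264) + 0.689*log2(0.689/0.736) = 0.0079

0.0079 bits


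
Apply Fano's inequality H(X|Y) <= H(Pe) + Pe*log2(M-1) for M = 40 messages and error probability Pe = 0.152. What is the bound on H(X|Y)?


H(Pe) = -Pe*log2(Pe) - (1-Pe)*log2(1-Pe) = -0.152*log2(0.152) - 0.848*log2(0.848) = 0.413114 + 0.201709 = 0.6148. Pe*log2(M-1) = 0.152*log2(39) = 0.803381. Bound = H(Pe) + Pe*log2(M-1) = 0.413114 + 0.201709 + 0.803381 = 1.4182

1.4182 bits


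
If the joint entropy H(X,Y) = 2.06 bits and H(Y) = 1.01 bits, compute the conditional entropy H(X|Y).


H(X|Y) = H(X,Y) - H(Y) = 2.06 - 1.01 = 1.05

1.05 bits


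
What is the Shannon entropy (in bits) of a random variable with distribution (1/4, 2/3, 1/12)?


H = -sum(p_i * log2(p_i)). Terms: -(1/4)*log2(1/4) = 0.500000; -(2/3)*log2(2/3) = 0.389975; -(1/12)*log2(1/12) = 0.298747. H = 0.500000 + 0.389975 + 0.298747 = 1.1887

1.1887 bits


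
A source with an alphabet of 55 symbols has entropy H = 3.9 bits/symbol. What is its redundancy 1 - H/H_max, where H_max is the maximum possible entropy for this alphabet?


H_max = log2(K) = log2(55) = 5.7814 bits/symbol. Redundancy = 1 - H/H_max = 1 - 3.9/5.7814 = 1 - 0.6746 = 0.3254

0.3254


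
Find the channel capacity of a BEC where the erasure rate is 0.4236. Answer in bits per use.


C = 1 - epsilon = 1 - 0.4236 = 0.5764

0.5764 bits


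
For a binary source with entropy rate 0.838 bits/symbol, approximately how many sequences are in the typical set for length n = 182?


log2|A_typical| = nH = 182 * 0.838 = 152.516, so |A_typical| ~ 2^152.516 = 8.164e+45

8.164e+45


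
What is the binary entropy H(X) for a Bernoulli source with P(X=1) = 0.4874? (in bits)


H = -p*log2(p) - (1-p)*log2(1-p). -0.4874*log2(0.4874) = 0.505347; -0.5126*log2(0.5126) = 0.494195. H = 0.505347 + 0.494195 = 0.9995

0.9995 bits


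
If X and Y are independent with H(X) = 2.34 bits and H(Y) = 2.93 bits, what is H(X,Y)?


For independent variables, H(X,Y) = H(X) + H(Y) = 2.34 + 2.93 = 5.27

5.27 bits


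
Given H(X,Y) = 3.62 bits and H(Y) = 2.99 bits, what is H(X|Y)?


H(X|Y) = H(X,Y) - H(Y) = 3.62 - 2.99 = 0.63

0.63 bits


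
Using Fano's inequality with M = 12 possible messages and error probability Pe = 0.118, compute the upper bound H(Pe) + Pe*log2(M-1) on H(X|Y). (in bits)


H(Pe) = -Pe*log2(Pe) - (1-Pe)*log2(1-Pe) = -0.118*log2(0.118) - 0.882*log2(0.882) = 0.363811 + 0.159774 = 0.5236. Pe*log2(M-1) = 0.118*log2(11) = 0.408213. Bound = H(Pe) + Pe*log2(M-1) = 0.363811 + 0.159774 + 0.408213 = 0.9318

0.9318 bits


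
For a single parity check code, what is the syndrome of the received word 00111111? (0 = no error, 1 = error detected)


Syndrome = XOR of all bits = 0 XOR 0 XOR 1 XOR 1 XOR 1 XOR 1 XOR 1 XOR 1 = 0

0


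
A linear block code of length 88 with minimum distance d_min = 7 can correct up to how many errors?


Correction capability = floor((d-1)/2) = floor((7-1)/2) = 3

3 errors


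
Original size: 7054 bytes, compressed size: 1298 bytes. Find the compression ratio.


Ratio = original / compressed = 7054 / 1298 = 5.4345

5.4345


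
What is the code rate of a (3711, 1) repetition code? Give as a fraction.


Rate = k/n = 1/3711

1/3711


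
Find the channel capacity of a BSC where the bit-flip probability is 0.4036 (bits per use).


H(p) = -p*log2(p) - (1-p)*log2(1-p) = -0.4036*log2(0.4036) - 0.5964*log2(0.5964) = 0.528313 + 0.444704 = 0.973. C = 1 - H(p) = 1 - 0.973 = 0.027

0.027 bits


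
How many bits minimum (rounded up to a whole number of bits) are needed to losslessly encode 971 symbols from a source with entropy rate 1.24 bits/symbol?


Minimum bits >= n * H = 971 * 1.24 = 1204.04, rounded up to a whole number of bits = 1205

1205 bits


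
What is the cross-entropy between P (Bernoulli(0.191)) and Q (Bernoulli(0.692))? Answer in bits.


H(P,Q) = -p*log2(q) - (1-p)*log2(1-q). -0.191*log2(0.692) = 0.101451; -0.809*log2(0.308) = 1.374489. H(P,Q) = 0.101451 + 1.374489 = 1.4759

1.4759 bits


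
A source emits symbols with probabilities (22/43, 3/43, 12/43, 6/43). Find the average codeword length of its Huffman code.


Huffman construction (repeatedly merge the two least-probable nodes; each merge adds 1 bit to every symbol beneath it): 3/43 + 6/43 = 9/43; 9/43 + 12/43 = 21/43; 21/43 + 22/43 = 1. Resulting codeword lengths (in the order the probabilities were given): (1, 3, 2, 3). L_avg = sum(p_i * l_i) = 22/43*1 + 3/43*3 + 12/43*2 + 6/43*3 = 73/43 = 1.6977

1.6977 bits


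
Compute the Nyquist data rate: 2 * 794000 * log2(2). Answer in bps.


Rate = 2 * B * log2(M) = 2 * 794000 * 1.0 = 1588000.0

1588000.0 bps


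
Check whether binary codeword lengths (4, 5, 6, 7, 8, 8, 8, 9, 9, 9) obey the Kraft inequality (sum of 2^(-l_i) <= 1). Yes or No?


Kraft sum = sum(2^(-l_i)) = 0.1348, need <= 1. Result: satisfied (a binary prefix-free code with these lengths exists)

Yes


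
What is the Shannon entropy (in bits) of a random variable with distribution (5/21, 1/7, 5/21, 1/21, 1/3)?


H = -sum(p_i * log2(p_i)). Terms: -(5/21)*log2(5/21) = 0.492950; -(1/7)*log2(1/7) = 0.401051; -(5/21)*log2(5/21) = 0.492950; -(1/21)*log2(1/21) = 0.209158; -(1/3)*log2(1/3) = 0.528321. H = 0.492950 + 0.401051 + 0.492950 + 0.209158 + 0.528321 = 2.1244

2.1244 bits


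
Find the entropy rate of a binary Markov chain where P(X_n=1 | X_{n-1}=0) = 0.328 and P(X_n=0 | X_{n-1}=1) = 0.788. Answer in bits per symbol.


Stationary distribution: pi_0 = p10/(p01+p10) = 0.7061, pi_1 = 0.2939. Entropy rate H' = pi_0*H(p01) + pi_1*H(p10) = 0.7061*0.9129 + 0.2939*0.7453 = 0.8636

0.8636 bits/symbol


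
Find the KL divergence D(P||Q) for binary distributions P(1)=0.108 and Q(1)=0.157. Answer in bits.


KL = p*log2(p/q) + (1-p)*log2((1-p)/(1-q)) = 0.108*log2(0.108/0.157) + 0.892*log2(0.892/0.843) = 0.0144

0.0144 bits


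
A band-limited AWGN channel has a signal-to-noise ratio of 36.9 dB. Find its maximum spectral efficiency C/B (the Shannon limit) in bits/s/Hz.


SNR_linear = 10^(36.9/10) = 4897.7882; C/B = log2(1 + SNR_linear) = log2(1 + 4897.7882) = 12.2582

12.2582 bits/s/Hz


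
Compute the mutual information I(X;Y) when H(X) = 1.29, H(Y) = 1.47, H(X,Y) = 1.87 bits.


I(X;Y) = H(X) + H(Y) - H(X,Y) = 1.29 + 1.47 - 1.87 = 0.89

0.89 bits


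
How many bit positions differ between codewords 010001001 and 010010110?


Count differing positions: . . . . ^ ^ ^ ^ ^ = 5 differences

5


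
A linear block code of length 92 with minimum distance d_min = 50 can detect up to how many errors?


Detection capability = d_min - 1 = 50 - 1 = 49

49 errors


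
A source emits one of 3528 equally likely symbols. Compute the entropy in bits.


H = log2(n) = log2(3528) = 11.7846

11.7846 bits


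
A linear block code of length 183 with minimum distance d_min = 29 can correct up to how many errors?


Correction capability = floor((d-1)/2) = floor((29-1)/2) = 14

14 errors


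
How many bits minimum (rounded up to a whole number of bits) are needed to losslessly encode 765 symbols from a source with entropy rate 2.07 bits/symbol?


Minimum bits >= n * H = 765 * 2.07 = 1583.55, rounded up to a whole number of bits = 1584

1584 bits


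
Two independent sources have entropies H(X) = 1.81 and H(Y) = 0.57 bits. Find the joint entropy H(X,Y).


For independent variables, H(X,Y) = H(X) + H(Y) = 1.81 + 0.57 = 2.38

2.38 bits


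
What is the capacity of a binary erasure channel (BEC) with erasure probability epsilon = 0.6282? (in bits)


C = 1 - epsilon = 1 - 0.6282 = 0.3718

0.3718 bits


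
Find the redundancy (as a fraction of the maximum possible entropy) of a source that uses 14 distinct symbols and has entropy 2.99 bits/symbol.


H_max = log2(K) = log2(14) = 3.8074 bits/symbol. Redundancy = 1 - H/H_max = 1 - 2.99/3.8074 = 1 - 0.7853 = 0.2147

0.2147


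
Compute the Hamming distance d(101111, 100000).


Count differing positions: . . ^ ^ ^ ^ = 4 differences

4


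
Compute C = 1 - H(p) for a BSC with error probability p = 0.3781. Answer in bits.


H(p) = -p*log2(p) - (1-p)*log2(1-p) = -0.3781*log2(0.3781) - 0.6219*log2(0.6219) = 0.530535 + 0.426154 = 0.9567. C = 1 - H(p) = 1 - 0.9567 = 0.0433

0.0433 bits


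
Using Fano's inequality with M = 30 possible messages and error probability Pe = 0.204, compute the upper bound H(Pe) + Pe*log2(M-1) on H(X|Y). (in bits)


H(Pe) = -Pe*log2(Pe) - (1-Pe)*log2(1-Pe) = -0.204*log2(0.204) - 0.796*log2(0.796) = 0.467845 + 0.262011 = 0.7299. Pe*log2(M-1) = 0.204*log2(29) = 0.991028. Bound = H(Pe) + Pe*log2(M-1) = 0.467845 + 0.262011 + 0.991028 = 1.7209

1.7209 bits


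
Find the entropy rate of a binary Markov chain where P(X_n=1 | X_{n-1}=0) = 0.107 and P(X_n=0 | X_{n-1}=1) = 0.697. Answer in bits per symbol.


Stationary distribution: pi_0 = p10/(p01+p10) = 0.8669, pi_1 = 0.1331. Entropy rate H' = pi_0*H(p01) + pi_1*H(p10) = 0.8669*0.4908 + 0.1331*0.8849 = 0.5433

0.5433 bits/symbol


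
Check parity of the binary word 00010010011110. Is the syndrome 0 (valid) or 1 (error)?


Syndrome = XOR of all bits = 0 XOR 0 XOR 0 XOR 1 XOR 0 XOR 0 XOR 1 XOR 0 XOR 0 XOR 1 XOR 1 XOR 1 XOR 1 XOR 0 = 0

0


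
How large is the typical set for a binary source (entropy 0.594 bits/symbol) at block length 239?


log2|A_typical| = nH = 239 * 0.594 = 141.966, so |A_typical| ~ 2^141.966 = 5.445e+42

5.445e+42


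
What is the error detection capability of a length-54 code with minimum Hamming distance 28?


Detection capability = d_min - 1 = 28 - 1 = 27

27 errors


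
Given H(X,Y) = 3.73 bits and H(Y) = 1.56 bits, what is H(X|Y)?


H(X|Y) = H(X,Y) - H(Y) = 3.73 - 1.56 = 2.17

2.17 bits


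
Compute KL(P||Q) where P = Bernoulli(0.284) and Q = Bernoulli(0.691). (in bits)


KL = p*log2(p/q) + (1-p)*log2((1-p)/(1-q)) = 0.284*log2(0.284/0.691) + 0.716*log2(0.716/0.309) = 0.5037

0.5037 bits


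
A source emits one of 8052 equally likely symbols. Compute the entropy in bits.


H = log2(n) = log2(8052) = 12.9751

12.9751 bits


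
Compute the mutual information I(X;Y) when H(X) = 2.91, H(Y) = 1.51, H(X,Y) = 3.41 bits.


I(X;Y) = H(X) + H(Y) - H(X,Y) = 2.91 + 1.51 - 3.41 = 1.01

1.01 bits


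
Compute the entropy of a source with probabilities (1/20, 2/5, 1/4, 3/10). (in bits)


H = -sum(p_i * log2(p_i)). Terms: -(1/20)*log2(1/20) = 0.216096; -(2/5)*log2(2/5) = 0.528771; -(1/4)*log2(1/4) = 0.500000; -(3/10)*log2(3/10) = 0.521090. H = 0.216096 + 0.528771 + 0.500000 + 0.521090 = 1.766

1.766 bits


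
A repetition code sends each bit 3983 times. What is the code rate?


Rate = k/n = 1/3983

1/3983


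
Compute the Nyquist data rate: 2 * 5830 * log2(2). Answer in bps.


Rate = 2 * B * log2(M) = 2 * 5830 * 1.0 = 11660.0

11660.0 bps


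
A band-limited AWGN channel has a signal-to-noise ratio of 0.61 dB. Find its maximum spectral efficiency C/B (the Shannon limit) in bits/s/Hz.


SNR_linear = 10^(0.61/10) = 1.1508; C/B = log2(1 + SNR_linear) = log2(1 + 1.1508) = 1.1049

1.1049 bits/s/Hz


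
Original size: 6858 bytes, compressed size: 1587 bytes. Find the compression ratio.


Ratio = original / compressed = 6858 / 1587 = 4.3214

4.3214
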